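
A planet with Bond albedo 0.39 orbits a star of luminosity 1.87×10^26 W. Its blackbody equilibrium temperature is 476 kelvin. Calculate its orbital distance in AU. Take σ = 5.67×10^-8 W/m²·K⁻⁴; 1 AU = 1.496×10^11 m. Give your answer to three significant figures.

0.187 AU

Energy balance gives S = 4σT⁴/(1−α) = 19090 W/m².
S = L/(4πd²) → d = √(L/4πS) = √(1.87×10^26/(4π·19090)) = 2.792×10^10 m = 0.1866 AU.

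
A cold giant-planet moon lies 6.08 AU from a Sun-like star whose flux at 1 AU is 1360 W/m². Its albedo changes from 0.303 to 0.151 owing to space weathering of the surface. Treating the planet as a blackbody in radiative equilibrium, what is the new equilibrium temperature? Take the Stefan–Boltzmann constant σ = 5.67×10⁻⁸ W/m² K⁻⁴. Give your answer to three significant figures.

108 K

Flux at the orbit: S = 1360/(6.08)² = 36.79 W/m².
New equilibrium: T₂ = [(1−0.151)·36.79/(4σ)]^(1/4) = 108.3 K.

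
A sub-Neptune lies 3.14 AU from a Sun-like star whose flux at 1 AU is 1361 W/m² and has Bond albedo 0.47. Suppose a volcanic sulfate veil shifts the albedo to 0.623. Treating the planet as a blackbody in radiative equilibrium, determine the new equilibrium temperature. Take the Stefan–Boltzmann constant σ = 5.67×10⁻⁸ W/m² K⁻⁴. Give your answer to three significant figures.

123 K

Flux at the orbit: S = 1361/(3.14)² = 138.0 W/m².
T₂ = [S(1−α₂)/(4σ)]^(1/4) = [138.0·0.377/(4σ)]^(1/4) = 123.1 K.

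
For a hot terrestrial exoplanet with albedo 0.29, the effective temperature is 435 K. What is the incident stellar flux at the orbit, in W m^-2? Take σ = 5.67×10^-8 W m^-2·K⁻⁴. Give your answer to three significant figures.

Invert the energy balance for S: S = 4σT⁴/(1−α).
σT⁴ = 5.67×10⁻⁸·(435)⁴ = 2030 W m^-2.
So S = 4×2030/(1−0.29) = 11440 W m^-2.

11400 W m^-2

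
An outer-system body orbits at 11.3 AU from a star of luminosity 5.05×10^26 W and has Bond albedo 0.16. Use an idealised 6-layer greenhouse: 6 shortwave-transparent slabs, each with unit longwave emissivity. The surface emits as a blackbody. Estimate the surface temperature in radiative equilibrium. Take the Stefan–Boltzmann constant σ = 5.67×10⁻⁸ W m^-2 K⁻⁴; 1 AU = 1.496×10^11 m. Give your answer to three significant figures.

d = 11.3 × 1.496×10^11 m = 1.690×10^12 m.
S = L/(4πd²) = 14.06 W m^-2.
OLR = S(1−α)/4 = 2.953 W m^-2; the top layer radiates at T_e = 84.95 K.
With N = 6 opaque layers, T_s = (N+1)^(1/4)·T_e = 7^(1/4)·84.95 = 138.2 K.

138 K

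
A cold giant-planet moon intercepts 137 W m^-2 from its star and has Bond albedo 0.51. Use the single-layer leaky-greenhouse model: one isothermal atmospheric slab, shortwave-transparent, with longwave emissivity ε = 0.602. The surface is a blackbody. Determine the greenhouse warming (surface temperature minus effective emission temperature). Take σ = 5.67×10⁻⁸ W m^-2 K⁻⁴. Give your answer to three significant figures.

At the top of the atmosphere, σT_e⁴ = S(1−α)/4 = 16.78 W m^-2, giving T_e = 131.2 K.
The surface balance (absorbed SW + ε·downward IR = σT_s⁴) with T_a⁴ = T_s⁴/2 reduces to T_s = T_e·[2/(2−ε)]^¼ = 143.4 K.
Greenhouse warming: T_s − T_e = 12.28 K.

12.3 kelvin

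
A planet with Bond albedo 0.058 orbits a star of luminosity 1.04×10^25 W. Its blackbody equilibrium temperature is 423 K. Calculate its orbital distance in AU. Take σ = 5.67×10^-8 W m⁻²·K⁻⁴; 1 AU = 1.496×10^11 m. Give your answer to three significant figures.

Required flux: S = 4σT⁴/(1−α) = 7708 W m⁻².
From L = 4πd²S, d = √(1.04×10^25/(4π·7708)) = 1.036×10^10 m = 0.06926 AU.

0.0693 AU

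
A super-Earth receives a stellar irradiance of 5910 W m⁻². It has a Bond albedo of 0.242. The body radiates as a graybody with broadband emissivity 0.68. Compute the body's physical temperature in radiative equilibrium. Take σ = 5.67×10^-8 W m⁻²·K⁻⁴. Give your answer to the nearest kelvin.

The planet absorbs (1−α)S over its disc πR² and re-emits over 4πR², so the mean absorbed flux is (1−0.242)·5910/4 = 1120 W m⁻².
Equating to εσT⁴ with ε = 0.68: T = (1120/0.68σ)^(1/4) = 412.8 K.

413 K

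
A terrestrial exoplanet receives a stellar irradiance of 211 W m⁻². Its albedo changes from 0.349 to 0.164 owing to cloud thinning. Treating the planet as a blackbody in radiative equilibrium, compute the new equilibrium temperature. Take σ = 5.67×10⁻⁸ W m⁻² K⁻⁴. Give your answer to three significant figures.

167 K

New equilibrium: T₂ = [(1−0.164)·211.0/(4σ)]^(1/4) = 167.0 K.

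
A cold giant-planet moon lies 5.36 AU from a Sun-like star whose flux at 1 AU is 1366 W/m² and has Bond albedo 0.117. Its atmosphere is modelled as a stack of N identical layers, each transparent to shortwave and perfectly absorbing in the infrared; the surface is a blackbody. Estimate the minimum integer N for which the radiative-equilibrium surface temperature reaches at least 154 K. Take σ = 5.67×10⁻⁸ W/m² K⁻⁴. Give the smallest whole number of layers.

3

Flux at the orbit: S = 1366/(5.36)² = 47.55 W/m².
OLR = S(1−α)/4 = 10.50 W/m²; the top layer radiates at T_e = 116.6 K.
Since T_s⁴ = (N+1)T_e⁴, we need N ≥ (T_s/T_e)⁴ − 1 = 2.038.
Rounding up, N = 3.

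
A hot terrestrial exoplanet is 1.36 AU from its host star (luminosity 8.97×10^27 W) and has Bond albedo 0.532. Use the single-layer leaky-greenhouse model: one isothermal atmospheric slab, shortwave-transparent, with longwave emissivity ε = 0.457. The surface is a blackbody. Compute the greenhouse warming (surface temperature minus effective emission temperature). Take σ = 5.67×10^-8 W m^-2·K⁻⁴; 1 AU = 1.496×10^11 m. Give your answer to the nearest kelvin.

29 kelvin

Orbital distance: d = 1.36 AU = 2.035×10^11 m.
S = L/(4πd²) = 17240 W m^-2.
The planet radiates to space at T_e = [S(1−α)/(4σ)]^(1/4) = 434.3 K.
For a single slab of emissivity ε, T_s⁴ = 2T_e⁴/(2−ε); thus T_s = 434.3·(1.296)^(1/4) = 463.4 K.
T_s − T_e = 463.4 − 434.3 = 29.10 K.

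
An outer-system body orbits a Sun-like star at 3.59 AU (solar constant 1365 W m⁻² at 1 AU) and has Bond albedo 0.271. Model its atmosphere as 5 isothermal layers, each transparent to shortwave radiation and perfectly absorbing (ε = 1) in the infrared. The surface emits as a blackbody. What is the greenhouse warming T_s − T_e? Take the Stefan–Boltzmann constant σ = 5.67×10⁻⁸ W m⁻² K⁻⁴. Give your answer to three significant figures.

By the inverse-square law, S = 1365/3.59² = 105.9 W m⁻².
The effective emission temperature is T_e = [S(1−α)/(4σ)]^¼ = 135.8 K.
T_s = (N+1)^(1/4)·T_e = 212.6 K.
Warming: T_s − T_e = 76.76 K.

76.8 K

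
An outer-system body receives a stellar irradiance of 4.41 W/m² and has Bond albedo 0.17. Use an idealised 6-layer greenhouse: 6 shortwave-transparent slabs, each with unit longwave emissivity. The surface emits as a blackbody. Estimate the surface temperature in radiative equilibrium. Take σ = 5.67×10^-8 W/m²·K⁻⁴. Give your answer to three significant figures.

OLR = S(1−α)/4 = 0.9151 W/m²; the top layer radiates at T_e = 63.38 K.
Layer-by-layer balance gives σT_s⁴ = (N+1)σT_e⁴, so T_s = 7^¼·63.38 = 103.1 K.

103 kelvin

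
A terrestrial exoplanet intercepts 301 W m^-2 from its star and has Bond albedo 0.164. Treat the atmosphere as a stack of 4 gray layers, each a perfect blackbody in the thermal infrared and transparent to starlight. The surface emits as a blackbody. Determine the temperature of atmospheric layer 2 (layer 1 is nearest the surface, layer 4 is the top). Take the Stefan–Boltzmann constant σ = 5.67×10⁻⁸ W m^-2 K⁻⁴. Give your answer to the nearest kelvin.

Top-of-atmosphere balance: σT_e⁴ = S(1−α)/4 = 62.91 W m^-2 → T_e = 182.5 K.
Each opaque layer satisfies 2T_j⁴ = T_{j−1}⁴ + T_{j+1}⁴, giving T_k⁴ = (N+1−k)T_e⁴.
With k = 2: T_2 = (4+1−2)^¼·182.5 K = 240.2 K.

240 kelvin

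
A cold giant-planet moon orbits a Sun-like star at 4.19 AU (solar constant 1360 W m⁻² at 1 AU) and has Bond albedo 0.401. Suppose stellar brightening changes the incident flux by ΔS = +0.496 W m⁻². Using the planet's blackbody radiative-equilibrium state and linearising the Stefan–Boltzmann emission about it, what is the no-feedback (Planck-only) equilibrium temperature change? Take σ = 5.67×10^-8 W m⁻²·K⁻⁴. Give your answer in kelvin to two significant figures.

0.19 kelvin

Flux at the orbit: S = 1360/(4.19)² = 77.47 W m⁻².
The baseline emission temperature is T_e = 119.6 K.
TOA radiative forcing: ΔF = (1−α)ΔS/4 = 0.599·(+0.496)/4 = 0.07428 W m⁻².
Planck response: λ_P = 4σT_e³ = 4·5.67×10⁻⁸·(119.6)³ = 0.3880 W m⁻²/K.
ΔT₀ = ΔF/λ_P = 0.07428/0.3880 = 0.191 K.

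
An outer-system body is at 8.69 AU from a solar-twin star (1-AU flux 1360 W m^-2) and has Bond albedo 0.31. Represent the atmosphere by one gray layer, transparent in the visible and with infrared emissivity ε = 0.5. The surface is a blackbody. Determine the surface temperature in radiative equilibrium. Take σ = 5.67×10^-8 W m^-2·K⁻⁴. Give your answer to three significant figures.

Irradiance scales as 1/d², so S = 1360 W m^-2 × (1/8.69)² = 18.01 W m^-2.
At the top of the atmosphere, σT_e⁴ = S(1−α)/4 = 3.107 W m^-2, giving T_e = 86.04 K.
For a single slab of emissivity ε, T_s⁴ = 2T_e⁴/(2−ε); thus T_s = 86.04·(1.333)^(1/4) = 92.45 K.

92.5 K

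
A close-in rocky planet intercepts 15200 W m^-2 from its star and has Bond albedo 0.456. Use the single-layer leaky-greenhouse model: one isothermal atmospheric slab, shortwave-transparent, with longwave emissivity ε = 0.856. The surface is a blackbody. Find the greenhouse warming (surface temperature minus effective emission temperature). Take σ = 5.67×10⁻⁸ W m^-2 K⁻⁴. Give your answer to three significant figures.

65.5 K

Effective emission temperature (TOA balance): σT_e⁴ = S(1−α)/4 = 2067 W m^-2 → T_e = 437.0 K.
The surface balance (absorbed SW + ε·downward IR = σT_s⁴) with T_a⁴ = T_s⁴/2 reduces to T_s = T_e·[2/(2−ε)]^¼ = 502.5 K.
Greenhouse warming: T_s − T_e = 65.49 K.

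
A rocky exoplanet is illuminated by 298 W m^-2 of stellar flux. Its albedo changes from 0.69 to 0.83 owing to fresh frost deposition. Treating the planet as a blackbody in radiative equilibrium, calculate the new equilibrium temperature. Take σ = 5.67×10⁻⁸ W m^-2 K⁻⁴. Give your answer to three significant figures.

122 K

With the new albedo, S(1−α₂)/4 = 12.67 W m^-2, so T₂ = 122.3 K.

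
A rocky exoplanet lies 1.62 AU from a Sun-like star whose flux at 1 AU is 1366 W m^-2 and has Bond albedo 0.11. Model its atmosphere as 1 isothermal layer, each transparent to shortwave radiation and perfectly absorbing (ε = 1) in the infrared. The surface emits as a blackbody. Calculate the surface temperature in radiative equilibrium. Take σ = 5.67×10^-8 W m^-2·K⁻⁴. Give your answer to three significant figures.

Irradiance scales as 1/d², so S = 1366 W m^-2 × (1/1.62)² = 520.5 W m^-2.
Top-of-atmosphere balance: σT_e⁴ = S(1−α)/4 = 115.8 W m^-2 → T_e = 212.6 K.
With N = 1 opaque layers, T_s = (N+1)^(1/4)·T_e = 2^(1/4)·212.6 = 252.8 K.

253 K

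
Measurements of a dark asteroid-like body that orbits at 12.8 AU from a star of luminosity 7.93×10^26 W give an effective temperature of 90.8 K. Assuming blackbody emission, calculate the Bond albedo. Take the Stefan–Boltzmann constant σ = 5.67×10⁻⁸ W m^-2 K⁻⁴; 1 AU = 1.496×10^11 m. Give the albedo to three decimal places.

Orbital distance: d = 12.8 AU = 1.915×10^12 m.
Flux at the orbit: S = L/(4πd²) = 7.93×10^26/(4π·(1.91×10^12)²) = 17.21 W m^-2.
From σT⁴ = S(1−α)/4 we invert for α: 1−α = 4σT⁴/S.
σT⁴ = 3.854 W m^-2, so 4σT⁴ = 15.42 W m^-2.
Hence α = 1 − 15.42/17.21 = 0.1042.

0.104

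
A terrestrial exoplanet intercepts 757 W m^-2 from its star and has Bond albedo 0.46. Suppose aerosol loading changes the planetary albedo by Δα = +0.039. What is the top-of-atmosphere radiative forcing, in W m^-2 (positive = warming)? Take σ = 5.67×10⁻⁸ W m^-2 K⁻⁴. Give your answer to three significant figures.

-7.38 W m^-2

The change in absorbed flux is Δ[S(1−α)/4] = −SΔα/4 = -7.381 W m^-2.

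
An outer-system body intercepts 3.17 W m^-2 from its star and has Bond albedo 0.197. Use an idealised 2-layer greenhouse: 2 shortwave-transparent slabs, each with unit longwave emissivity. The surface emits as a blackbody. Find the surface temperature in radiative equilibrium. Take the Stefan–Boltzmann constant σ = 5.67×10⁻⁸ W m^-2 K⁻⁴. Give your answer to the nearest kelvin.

76 K

The effective emission temperature is T_e = [S(1−α)/(4σ)]^¼ = 57.88 K.
With N = 2 opaque layers, T_s = (N+1)^(1/4)·T_e = 3^(1/4)·57.88 = 76.18 K.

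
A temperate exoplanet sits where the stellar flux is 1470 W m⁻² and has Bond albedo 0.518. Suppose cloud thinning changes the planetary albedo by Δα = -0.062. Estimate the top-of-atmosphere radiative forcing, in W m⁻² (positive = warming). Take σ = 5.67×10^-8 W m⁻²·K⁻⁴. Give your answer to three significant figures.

22.8 W m⁻²

TOA radiative forcing: ΔF = −S·Δα/4 = −1470·(-0.062)/4 = 22.79 W m⁻².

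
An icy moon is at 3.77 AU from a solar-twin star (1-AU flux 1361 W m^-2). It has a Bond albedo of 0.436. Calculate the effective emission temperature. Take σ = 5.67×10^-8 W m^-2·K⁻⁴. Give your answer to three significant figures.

Irradiance scales as 1/d², so S = 1361 W m^-2 × (1/3.77)² = 95.76 W m^-2.
Averaging over the sphere, the absorbed flux is S(1−α)/4 = 13.50 W m^-2.
In equilibrium σT⁴ equals this, so T = 124.2 K.

124 kelvin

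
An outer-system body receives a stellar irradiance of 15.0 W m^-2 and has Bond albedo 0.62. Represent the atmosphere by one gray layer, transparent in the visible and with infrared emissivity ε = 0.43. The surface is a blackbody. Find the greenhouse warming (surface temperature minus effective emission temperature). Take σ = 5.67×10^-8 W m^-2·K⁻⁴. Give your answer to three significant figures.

4.42 K

Effective emission temperature (TOA balance): σT_e⁴ = S(1−α)/4 = 1.425 W m^-2 → T_e = 70.80 K.
Surface balance with a leaky layer gives σT_s⁴ = σT_e⁴·2/(2−ε), so T_s = T_e·[2/(2−0.43)]^(1/4) = 75.22 K.
T_s − T_e = 75.22 − 70.80 = 4.417 K.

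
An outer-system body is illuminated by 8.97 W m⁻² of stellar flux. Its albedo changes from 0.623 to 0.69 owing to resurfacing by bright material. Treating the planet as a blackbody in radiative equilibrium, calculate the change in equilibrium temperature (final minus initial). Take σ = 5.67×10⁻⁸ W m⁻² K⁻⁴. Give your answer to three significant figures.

-2.97 kelvin

Initial: T₁ = [S(1−0.623)/(4σ)]^(1/4) = 62.14 K.
After:  T₂ = [8.970·0.31/(4σ)]^(1/4) = 59.17 K.
ΔT = T₂ − T₁ = -2.967 K.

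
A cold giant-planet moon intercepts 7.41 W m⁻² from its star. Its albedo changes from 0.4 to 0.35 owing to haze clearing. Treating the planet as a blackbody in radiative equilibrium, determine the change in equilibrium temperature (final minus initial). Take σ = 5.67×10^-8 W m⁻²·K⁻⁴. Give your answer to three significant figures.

Before: T₁ = [7.410·0.6/(4σ)]^(1/4) = 66.54 K.
Final:   T₂ = [S(1−0.35)/(4σ)]^(1/4) = 67.88 K.
ΔT = T₂ − T₁ = 1.345 K.

1.34 kelvin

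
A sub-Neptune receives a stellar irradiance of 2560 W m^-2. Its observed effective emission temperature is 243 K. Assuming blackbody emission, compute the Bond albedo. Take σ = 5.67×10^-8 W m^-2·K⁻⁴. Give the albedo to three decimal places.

Rearranging the radiative balance, α = 1 − 4σT⁴/S.
4σT⁴ = 4·5.67×10⁻⁸·(243)⁴ = 790.8 W m^-2.
1−α = 790.8/2560 = 0.3089, so α = 0.6911.

0.691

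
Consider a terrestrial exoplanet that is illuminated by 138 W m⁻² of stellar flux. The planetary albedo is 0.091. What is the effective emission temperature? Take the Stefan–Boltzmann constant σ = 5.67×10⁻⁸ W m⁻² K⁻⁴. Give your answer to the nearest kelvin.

The planet absorbs (1−α)S over its disc πR² and re-emits over 4πR², so the mean absorbed flux is (1−0.091)·138.0/4 = 31.36 W m⁻².
In equilibrium σT⁴ equals this, so T = 153.4 K.

153 kelvin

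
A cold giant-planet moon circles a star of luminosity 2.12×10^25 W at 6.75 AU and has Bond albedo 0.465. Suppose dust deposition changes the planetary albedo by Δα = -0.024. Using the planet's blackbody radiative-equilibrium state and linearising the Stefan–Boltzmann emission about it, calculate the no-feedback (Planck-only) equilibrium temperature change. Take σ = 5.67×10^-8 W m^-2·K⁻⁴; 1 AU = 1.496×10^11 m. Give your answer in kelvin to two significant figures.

0.50 K

Orbital distance: d = 6.75 AU = 1.010×10^12 m.
Flux at the orbit: S = L/(4πd²) = 2.12×10^25/(4π·(1.01×10^12)²) = 1.654 W m^-2.
Unperturbed T_e = [1.654·(1−0.465)/(4σ)]^¼ = 44.45 K.
TOA radiative forcing: ΔF = −S·Δα/4 = −1.654·(-0.024)/4 = 0.009927 W m^-2.
Planck response: λ_P = 4σT_e³ = 4·5.67×10⁻⁸·(44.45)³ = 0.01991 W m^-2/K.
ΔT₀ = ΔF/λ_P = 0.009927/0.01991 = 0.498 K.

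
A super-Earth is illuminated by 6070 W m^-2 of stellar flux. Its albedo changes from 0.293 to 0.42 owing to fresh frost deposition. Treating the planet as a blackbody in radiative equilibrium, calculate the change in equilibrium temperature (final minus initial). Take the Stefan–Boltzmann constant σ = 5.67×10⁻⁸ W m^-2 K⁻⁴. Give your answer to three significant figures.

-17.9 K

Initial: T₁ = [S(1−0.293)/(4σ)]^(1/4) = 370.9 K.
With α = 0.42, T₂ = 353.0 K.
ΔT = T₂ − T₁ = -17.91 K.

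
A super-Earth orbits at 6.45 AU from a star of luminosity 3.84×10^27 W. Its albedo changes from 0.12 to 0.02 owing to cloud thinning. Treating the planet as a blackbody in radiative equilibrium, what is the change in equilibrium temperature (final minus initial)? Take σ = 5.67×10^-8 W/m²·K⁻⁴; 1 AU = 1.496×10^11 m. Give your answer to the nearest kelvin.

d = 6.45 × 1.496×10^11 m = 9.649×10^11 m.
Flux at the orbit: S = L/(4πd²) = 3.84×10^27/(4π·(9.65×10^11)²) = 328.2 W/m².
Initial: T₁ = [S(1−0.12)/(4σ)]^(1/4) = 188.9 K.
Final:   T₂ = [S(1−0.02)/(4σ)]^(1/4) = 194.1 K.
ΔT = T₂ − T₁ = 5.152 K.

5 kelvin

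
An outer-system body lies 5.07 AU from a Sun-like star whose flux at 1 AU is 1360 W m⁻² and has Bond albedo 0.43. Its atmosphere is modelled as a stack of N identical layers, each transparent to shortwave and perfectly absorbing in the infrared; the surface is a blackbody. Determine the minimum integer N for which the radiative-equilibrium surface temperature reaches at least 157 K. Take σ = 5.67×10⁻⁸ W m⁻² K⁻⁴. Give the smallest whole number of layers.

4

By the inverse-square law, S = 1360/5.07² = 52.91 W m⁻².
The effective emission temperature is T_e = [S(1−α)/(4σ)]^¼ = 107.4 K.
Need (N+1)T_e⁴ ≥ T_s⁴, i.e. N+1 ≥ (157/107.4)⁴ = 4.569.
So N ≥ 3.569; the smallest integer is N = 4.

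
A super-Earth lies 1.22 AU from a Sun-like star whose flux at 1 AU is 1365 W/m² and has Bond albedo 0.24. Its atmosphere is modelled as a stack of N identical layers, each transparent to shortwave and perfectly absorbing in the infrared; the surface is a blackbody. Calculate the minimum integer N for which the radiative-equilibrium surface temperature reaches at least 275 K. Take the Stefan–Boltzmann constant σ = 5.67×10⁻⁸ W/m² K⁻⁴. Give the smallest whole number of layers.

Flux at the orbit: S = 1365/(1.22)² = 917.1 W/m².
OLR = S(1−α)/4 = 174.2 W/m²; the top layer radiates at T_e = 235.4 K.
Since T_s⁴ = (N+1)T_e⁴, we need N ≥ (T_s/T_e)⁴ − 1 = 0.861.
The minimum whole number is N = 1.

1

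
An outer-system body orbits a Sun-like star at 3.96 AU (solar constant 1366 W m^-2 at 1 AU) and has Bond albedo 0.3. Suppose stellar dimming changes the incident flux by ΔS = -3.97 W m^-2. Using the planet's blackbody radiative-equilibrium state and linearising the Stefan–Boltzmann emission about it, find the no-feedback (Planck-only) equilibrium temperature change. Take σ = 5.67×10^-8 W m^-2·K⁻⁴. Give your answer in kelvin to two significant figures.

By the inverse-square law, S = 1366/3.96² = 87.11 W m^-2.
Unperturbed T_e = [87.11·(1−0.3)/(4σ)]^¼ = 128.0 K.
TOA radiative forcing: ΔF = (1−α)ΔS/4 = 0.7·(-3.97)/4 = -0.6947 W m^-2.
The Planck feedback parameter is 4σT_e³ = 0.4762 W m^-2/K.
So ΔT₀ = -0.6947/0.4762 = -1.46 K.

-1.5 K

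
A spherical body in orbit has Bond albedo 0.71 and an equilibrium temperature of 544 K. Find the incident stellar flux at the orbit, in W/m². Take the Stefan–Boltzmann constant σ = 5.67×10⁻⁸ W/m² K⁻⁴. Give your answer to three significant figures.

68500 W/m²

From S(1−α)/4 = σT⁴: S = 4σT⁴/(1−α).
σT⁴ = 5.67×10⁻⁸·(544)⁴ = 4966 W/m².
So S = 4×4966/(1−0.71) = 68490 W/m².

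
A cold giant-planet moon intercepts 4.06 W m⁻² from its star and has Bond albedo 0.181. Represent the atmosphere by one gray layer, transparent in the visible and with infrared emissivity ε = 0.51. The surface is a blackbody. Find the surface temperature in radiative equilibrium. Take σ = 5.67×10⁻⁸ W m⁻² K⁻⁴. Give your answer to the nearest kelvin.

The planet radiates to space at T_e = [S(1−α)/(4σ)]^(1/4) = 61.88 K.
The surface balance (absorbed SW + ε·downward IR = σT_s⁴) with T_a⁴ = T_s⁴/2 reduces to T_s = T_e·[2/(2−ε)]^¼ = 66.60 K.

67 K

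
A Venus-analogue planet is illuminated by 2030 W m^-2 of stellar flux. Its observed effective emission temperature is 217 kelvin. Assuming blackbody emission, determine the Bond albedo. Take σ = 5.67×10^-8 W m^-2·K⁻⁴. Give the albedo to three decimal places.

From σT⁴ = S(1−α)/4 we invert for α: 1−α = 4σT⁴/S.
σT⁴ = 125.7 W m^-2, so 4σT⁴ = 502.9 W m^-2.
Hence α = 1 − 502.9/2030 = 0.7523.

0.752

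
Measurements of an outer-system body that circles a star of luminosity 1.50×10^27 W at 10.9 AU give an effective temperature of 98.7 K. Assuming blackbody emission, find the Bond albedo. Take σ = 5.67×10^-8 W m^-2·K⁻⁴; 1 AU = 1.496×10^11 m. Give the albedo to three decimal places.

0.521

d = 10.9 × 1.496×10^11 m = 1.631×10^12 m.
Flux at the orbit: S = L/(4πd²) = 1.50×10^27/(4π·(1.63×10^12)²) = 44.89 W m^-2.
Energy balance: S(1−α)/4 = σT⁴, so 1−α = 4σT⁴/S.
4σT⁴ = 4·5.67×10⁻⁸·(98.7)⁴ = 21.52 W m^-2.
1−α = 21.52/44.89 = 0.4795, so α = 0.5205.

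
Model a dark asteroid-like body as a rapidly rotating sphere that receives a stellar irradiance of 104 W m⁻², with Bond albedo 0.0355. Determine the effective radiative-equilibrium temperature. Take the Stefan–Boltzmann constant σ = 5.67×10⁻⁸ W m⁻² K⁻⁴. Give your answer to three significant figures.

145 kelvin

Averaging over the sphere, the absorbed flux is S(1−α)/4 = 25.08 W m⁻².
Balancing against σT⁴: T = (25.08/5.67×10⁻⁸)^(1/4) = 145.0 K.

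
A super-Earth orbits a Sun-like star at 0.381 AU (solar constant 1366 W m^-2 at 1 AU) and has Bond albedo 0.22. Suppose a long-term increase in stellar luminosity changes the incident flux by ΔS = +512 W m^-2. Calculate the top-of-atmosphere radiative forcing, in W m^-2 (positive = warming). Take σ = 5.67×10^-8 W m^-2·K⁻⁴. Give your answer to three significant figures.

99.8 W m^-2

By the inverse-square law, S = 1366/0.381² = 9410 W m^-2.
Only a fraction (1−α) is absorbed and it's spread over 4πR², so ΔF = (1−α)ΔS/4 = 99.84 W m^-2.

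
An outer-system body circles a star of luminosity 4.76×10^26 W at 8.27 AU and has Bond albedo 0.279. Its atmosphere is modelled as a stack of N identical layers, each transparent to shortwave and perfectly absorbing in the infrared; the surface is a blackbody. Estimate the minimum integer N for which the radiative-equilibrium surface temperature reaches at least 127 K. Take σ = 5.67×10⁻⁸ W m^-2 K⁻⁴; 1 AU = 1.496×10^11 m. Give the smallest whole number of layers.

Orbital distance: d = 8.27 AU = 1.237×10^12 m.
Spreading L over a sphere of radius d: S = 4.76×10^26/(4π·1.24×10^12²) = 24.75 W m^-2.
OLR = S(1−α)/4 = 4.461 W m^-2; the top layer radiates at T_e = 94.18 K.
Need (N+1)T_e⁴ ≥ T_s⁴, i.e. N+1 ≥ (127/94.18)⁴ = 3.307.
So N ≥ 2.307; the smallest integer is N = 3.

3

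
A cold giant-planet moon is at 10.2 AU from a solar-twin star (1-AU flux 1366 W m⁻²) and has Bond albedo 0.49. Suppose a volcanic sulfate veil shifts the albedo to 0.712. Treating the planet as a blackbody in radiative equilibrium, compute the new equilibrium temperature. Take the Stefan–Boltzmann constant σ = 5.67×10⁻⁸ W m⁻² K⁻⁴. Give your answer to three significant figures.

Irradiance scales as 1/d², so S = 1366 W m⁻² × (1/10.2)² = 13.13 W m⁻².
New equilibrium: T₂ = [(1−0.712)·13.13/(4σ)]^(1/4) = 63.90 K.

63.9 K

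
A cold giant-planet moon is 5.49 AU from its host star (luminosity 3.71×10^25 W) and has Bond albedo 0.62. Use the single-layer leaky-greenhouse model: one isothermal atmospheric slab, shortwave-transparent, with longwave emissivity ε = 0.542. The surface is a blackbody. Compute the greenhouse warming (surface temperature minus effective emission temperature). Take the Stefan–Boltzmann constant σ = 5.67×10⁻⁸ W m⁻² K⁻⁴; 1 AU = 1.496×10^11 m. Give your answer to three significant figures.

4.28 K

Orbital distance: d = 5.49 AU = 8.213×10^11 m.
Spreading L over a sphere of radius d: S = 3.71×10^25/(4π·8.21×10^11²) = 4.377 W m⁻².
Effective emission temperature (TOA balance): σT_e⁴ = S(1−α)/4 = 0.4158 W m⁻² → T_e = 52.04 K.
Surface balance with a leaky layer gives σT_s⁴ = σT_e⁴·2/(2−ε), so T_s = T_e·[2/(2−0.542)]^(1/4) = 56.32 K.
The atmosphere warms the surface by 4.279 K.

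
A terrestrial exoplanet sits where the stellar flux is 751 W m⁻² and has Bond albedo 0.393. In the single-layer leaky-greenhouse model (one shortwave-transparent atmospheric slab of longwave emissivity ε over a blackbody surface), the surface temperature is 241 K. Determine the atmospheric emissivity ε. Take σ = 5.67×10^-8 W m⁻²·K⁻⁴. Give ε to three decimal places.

TOA balance gives T_e = 211.7 K.
Inverting T_s⁴ = 2T_e⁴/(2−ε): (T_e/T_s)⁴ = 0.5958, so ε = 2(1 − 0.5958) = 0.8084.

0.808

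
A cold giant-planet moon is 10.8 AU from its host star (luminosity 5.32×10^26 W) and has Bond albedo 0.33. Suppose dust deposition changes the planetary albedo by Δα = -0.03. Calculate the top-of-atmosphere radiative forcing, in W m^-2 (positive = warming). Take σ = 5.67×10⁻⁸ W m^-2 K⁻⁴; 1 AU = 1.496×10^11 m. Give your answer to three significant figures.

0.122 W m^-2

d = 10.8 × 1.496×10^11 m = 1.616×10^12 m.
Spreading L over a sphere of radius d: S = 5.32×10^26/(4π·1.62×10^12²) = 16.22 W m^-2.
The change in absorbed flux is Δ[S(1−α)/4] = −SΔα/4 = 0.1216 W m^-2.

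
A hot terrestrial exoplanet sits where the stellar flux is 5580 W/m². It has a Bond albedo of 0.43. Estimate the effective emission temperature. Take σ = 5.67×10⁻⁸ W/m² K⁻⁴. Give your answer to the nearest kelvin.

344 kelvin

The planet absorbs (1−α)S over its disc πR² and re-emits over 4πR², so the mean absorbed flux is (1−0.43)·5580/4 = 795.2 W/m².
Set σT⁴ = 795.2 → T = (795.2/σ)^(1/4) = 344.1 K.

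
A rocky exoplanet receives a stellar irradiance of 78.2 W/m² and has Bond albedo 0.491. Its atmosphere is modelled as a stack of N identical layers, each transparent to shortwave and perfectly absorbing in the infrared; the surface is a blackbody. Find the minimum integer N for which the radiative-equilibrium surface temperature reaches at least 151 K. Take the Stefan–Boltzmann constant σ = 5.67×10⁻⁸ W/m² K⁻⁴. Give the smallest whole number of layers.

2

Top-of-atmosphere balance: σT_e⁴ = S(1−α)/4 = 9.951 W/m² → T_e = 115.1 K.
Need (N+1)T_e⁴ ≥ T_s⁴, i.e. N+1 ≥ (151/115.1)⁴ = 2.962.
Rounding up, N = 2.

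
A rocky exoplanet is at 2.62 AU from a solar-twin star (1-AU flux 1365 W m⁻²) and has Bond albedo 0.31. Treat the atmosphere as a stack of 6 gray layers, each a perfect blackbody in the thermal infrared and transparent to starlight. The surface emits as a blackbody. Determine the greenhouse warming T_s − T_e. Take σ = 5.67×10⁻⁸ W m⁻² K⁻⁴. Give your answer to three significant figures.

Flux at the orbit: S = 1365/(2.62)² = 198.9 W m⁻².
The effective emission temperature is T_e = [S(1−α)/(4σ)]^¼ = 156.8 K.
Surface: T_s = (7)^¼·T_e = 255.1 K.
So the greenhouse effect raises the surface by 255.1 − 156.8 = 98.27 K.

98.3 K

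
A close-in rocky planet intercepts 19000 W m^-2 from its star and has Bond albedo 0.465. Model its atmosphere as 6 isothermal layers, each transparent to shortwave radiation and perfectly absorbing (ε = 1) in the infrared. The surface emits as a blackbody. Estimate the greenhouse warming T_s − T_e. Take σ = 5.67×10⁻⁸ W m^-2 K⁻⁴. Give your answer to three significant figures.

288 kelvin

OLR = S(1−α)/4 = 2541 W m^-2; the top layer radiates at T_e = 460.1 K.
T_s = (N+1)^(1/4)·T_e = 748.4 K.
Warming: T_s − T_e = 288.3 K.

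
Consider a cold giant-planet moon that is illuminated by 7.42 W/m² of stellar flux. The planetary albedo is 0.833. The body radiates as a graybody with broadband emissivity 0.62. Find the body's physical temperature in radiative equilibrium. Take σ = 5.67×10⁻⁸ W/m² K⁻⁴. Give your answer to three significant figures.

Absorbed flux (global mean): S(1−α)/4 = 7.420·0.167/4 = 0.3098 W/m².
Equating to εσT⁴ with ε = 0.62: T = (0.3098/0.62σ)^(1/4) = 54.48 K.

54.5 K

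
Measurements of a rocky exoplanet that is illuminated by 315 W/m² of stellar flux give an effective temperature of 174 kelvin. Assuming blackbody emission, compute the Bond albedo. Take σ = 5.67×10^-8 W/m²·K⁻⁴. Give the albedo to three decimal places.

0.340

Energy balance: S(1−α)/4 = σT⁴, so 1−α = 4σT⁴/S.
σT⁴ = 51.97 W/m², so 4σT⁴ = 207.9 W/m².
Hence α = 1 − 207.9/315.0 = 0.3400.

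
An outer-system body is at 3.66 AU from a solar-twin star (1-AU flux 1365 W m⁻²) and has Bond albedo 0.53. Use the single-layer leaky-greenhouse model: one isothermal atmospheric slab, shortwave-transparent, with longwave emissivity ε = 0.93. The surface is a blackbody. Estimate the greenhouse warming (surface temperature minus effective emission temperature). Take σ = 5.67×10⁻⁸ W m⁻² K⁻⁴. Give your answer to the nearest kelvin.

20 K

Flux at the orbit: S = 1365/(3.66)² = 101.9 W m⁻².
The planet radiates to space at T_e = [S(1−α)/(4σ)]^(1/4) = 120.5 K.
The surface balance (absorbed SW + ε·downward IR = σT_s⁴) with T_a⁴ = T_s⁴/2 reduces to T_s = T_e·[2/(2−ε)]^¼ = 141.0 K.
The atmosphere warms the surface by 20.40 K.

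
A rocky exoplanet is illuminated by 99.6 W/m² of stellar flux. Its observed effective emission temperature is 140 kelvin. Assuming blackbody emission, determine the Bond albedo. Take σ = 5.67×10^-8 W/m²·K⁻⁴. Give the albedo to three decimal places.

Rearranging the radiative balance, α = 1 − 4σT⁴/S.
σT⁴ = 21.78 W/m², so 4σT⁴ = 87.13 W/m².
Hence α = 1 − 87.13/99.60 = 0.1252.

0.125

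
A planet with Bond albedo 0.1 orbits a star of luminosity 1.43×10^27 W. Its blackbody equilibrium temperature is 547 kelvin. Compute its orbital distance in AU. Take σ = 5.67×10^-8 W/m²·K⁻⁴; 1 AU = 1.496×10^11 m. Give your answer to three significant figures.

Required flux: S = 4σT⁴/(1−α) = 22560 W/m².
S = L/(4πd²) → d = √(L/4πS) = √(1.43×10^27/(4π·22560)) = 7.102×10^10 m = 0.4747 AU.

0.475 AU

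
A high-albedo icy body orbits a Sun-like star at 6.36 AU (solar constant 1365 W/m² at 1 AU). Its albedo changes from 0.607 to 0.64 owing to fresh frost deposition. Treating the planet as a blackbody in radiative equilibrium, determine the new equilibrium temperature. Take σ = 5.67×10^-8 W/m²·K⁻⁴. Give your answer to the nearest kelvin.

86 kelvin

By the inverse-square law, S = 1365/6.36² = 33.75 W/m².
T₂ = [S(1−α₂)/(4σ)]^(1/4) = [33.75·0.36/(4σ)]^(1/4) = 85.55 K.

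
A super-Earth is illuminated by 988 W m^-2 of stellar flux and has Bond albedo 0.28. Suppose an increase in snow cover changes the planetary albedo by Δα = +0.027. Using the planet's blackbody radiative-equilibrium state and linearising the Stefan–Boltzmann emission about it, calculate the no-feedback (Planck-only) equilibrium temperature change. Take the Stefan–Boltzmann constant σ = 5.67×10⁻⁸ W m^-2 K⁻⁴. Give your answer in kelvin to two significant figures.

Reference equilibrium: T_e = [S(1−α)/(4σ)]^(1/4) = 236.7 K.
ΔF = −(S/4)Δα = −(988.0/4)×(+0.027) = -6.669 W m^-2.
The Planck feedback parameter is 4σT_e³ = 3.006 W m^-2/K.
So ΔT₀ = -6.669/3.006 = -2.22 K.

-2.2 kelvin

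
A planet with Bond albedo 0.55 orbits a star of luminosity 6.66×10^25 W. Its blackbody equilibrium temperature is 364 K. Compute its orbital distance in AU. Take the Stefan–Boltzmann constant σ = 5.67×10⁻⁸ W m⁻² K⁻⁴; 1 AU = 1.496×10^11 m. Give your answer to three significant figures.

0.164 AU

Energy balance gives S = 4σT⁴/(1−α) = 8848 W m⁻².
Then d = [L/(4πS)]^(1/2) = 2.447×10^10 m, i.e. 0.1636 AU.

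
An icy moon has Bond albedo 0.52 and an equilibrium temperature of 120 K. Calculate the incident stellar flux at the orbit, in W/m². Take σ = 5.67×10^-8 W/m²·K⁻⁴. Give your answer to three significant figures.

Invert the energy balance for S: S = 4σT⁴/(1−α).
The emitted flux is σT⁴ = 11.76 W/m².
S = 4·11.76/0.48 = 97.98 W/m².

98.0 W/m²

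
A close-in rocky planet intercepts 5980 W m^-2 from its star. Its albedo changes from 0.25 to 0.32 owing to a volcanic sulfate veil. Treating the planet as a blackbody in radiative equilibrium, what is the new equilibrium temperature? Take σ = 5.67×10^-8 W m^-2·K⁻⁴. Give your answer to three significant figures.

366 K

With the new albedo, S(1−α₂)/4 = 1017 W m^-2, so T₂ = 365.9 K.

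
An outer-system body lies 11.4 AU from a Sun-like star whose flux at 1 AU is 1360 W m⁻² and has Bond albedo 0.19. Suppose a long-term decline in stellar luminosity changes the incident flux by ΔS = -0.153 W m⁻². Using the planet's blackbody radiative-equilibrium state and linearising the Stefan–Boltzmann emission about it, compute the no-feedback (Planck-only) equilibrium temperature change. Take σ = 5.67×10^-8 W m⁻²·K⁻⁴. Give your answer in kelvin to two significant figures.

Irradiance scales as 1/d², so S = 1360 W m⁻² × (1/11.4)² = 10.46 W m⁻².
Reference equilibrium: T_e = [S(1−α)/(4σ)]^(1/4) = 78.19 K.
Only a fraction (1−α) is absorbed and it's spread over 4πR², so ΔF = (1−α)ΔS/4 = -0.03098 W m⁻².
The Planck feedback parameter is 4σT_e³ = 0.1084 W m⁻²/K.
ΔT₀ = ΔF/λ_P = -0.03098/0.1084 = -0.286 K.

-0.29 K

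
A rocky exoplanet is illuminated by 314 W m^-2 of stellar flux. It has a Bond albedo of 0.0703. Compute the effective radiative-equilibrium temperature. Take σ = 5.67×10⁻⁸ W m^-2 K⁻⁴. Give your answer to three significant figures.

Averaging over the sphere, the absorbed flux is S(1−α)/4 = 72.98 W m^-2.
Balancing against σT⁴: T = (72.98/5.67×10⁻⁸)^(1/4) = 189.4 K.

189 kelvin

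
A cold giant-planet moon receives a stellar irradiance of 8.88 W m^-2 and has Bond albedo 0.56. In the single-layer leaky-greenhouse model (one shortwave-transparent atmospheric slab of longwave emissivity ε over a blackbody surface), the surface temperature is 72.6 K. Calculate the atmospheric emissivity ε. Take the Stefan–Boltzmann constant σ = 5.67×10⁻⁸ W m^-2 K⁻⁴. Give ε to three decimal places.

0.760

First, T_e = [8.880·(1−0.56)/(4σ)]^(1/4) = 64.43 K.
Since (2−ε)/2 = (T_e/T_s)⁴ = 0.6201, ε = 0.7598.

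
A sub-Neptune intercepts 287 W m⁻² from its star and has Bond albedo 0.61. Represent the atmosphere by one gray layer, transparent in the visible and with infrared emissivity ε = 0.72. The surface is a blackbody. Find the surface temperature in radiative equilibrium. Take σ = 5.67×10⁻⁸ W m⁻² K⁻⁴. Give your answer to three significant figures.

At the top of the atmosphere, σT_e⁴ = S(1−α)/4 = 27.98 W m⁻², giving T_e = 149.0 K.
For a single slab of emissivity ε, T_s⁴ = 2T_e⁴/(2−ε); thus T_s = 149.0·(1.562)^(1/4) = 166.6 K.

167 K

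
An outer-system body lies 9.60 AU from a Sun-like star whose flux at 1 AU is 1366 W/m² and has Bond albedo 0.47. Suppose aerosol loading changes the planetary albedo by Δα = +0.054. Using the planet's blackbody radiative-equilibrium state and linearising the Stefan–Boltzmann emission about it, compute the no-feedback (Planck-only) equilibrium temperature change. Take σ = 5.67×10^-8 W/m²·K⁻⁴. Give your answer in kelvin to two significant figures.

-2.0 K

By the inverse-square law, S = 1366/9.60² = 14.82 W/m².
Unperturbed T_e = [14.82·(1−0.47)/(4σ)]^¼ = 76.72 K.
The change in absorbed flux is Δ[S(1−α)/4] = −SΔα/4 = -0.2001 W/m².
Linearising σT⁴ gives d(σT⁴)/dT = 4σT_e³ = 0.1024 W/m² per K.
ΔT₀ = ΔF/λ_P = -0.2001/0.1024 = -1.95 K.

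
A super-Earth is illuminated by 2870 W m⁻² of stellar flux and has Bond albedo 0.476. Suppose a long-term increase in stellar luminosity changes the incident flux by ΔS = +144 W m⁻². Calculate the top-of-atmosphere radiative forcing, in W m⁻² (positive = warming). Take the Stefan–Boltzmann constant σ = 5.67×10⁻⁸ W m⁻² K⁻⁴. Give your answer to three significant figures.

18.9 W m⁻²

Only a fraction (1−α) is absorbed and it's spread over 4πR², so ΔF = (1−α)ΔS/4 = 18.86 W m⁻².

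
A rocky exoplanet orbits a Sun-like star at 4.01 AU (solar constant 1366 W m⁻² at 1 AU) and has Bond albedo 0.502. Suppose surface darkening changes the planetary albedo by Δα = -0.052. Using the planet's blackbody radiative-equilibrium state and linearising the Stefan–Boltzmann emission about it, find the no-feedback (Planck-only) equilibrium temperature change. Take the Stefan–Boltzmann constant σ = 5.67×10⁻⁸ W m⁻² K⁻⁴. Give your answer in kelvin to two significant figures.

By the inverse-square law, S = 1366/4.01² = 84.95 W m⁻².
Unperturbed T_e = [84.95·(1−0.502)/(4σ)]^¼ = 116.9 K.
TOA radiative forcing: ΔF = −S·Δα/4 = −84.95·(-0.052)/4 = 1.104 W m⁻².
Planck response: λ_P = 4σT_e³ = 4·5.67×10⁻⁸·(116.9)³ = 0.3620 W m⁻²/K.
Hence the no-feedback warming is ΔF/(4σT_e³) = 3.05 K.

3.1 K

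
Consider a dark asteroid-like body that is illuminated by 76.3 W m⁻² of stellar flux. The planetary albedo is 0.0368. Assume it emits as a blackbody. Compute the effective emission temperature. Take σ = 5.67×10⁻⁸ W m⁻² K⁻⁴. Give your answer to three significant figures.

134 kelvin

The planet absorbs (1−α)S over its disc πR² and re-emits over 4πR², so the mean absorbed flux is (1−0.0368)·76.30/4 = 18.37 W m⁻².
Set σT⁴ = 18.37 → T = (18.37/σ)^(1/4) = 134.2 K.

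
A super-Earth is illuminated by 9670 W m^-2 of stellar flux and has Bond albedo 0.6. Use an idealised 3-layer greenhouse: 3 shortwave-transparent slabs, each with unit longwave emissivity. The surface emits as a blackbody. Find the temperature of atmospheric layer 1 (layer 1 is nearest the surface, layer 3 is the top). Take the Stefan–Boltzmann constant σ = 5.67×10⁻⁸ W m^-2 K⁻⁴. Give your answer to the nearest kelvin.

Top-of-atmosphere balance: σT_e⁴ = S(1−α)/4 = 967.0 W m^-2 → T_e = 361.4 K.
The net upward flux σT_e⁴ is constant between every pair of levels, so T_k⁴ = (N+1−k)T_e⁴.
T_1 = (3)^(1/4)·361.4 = 475.6 K.

476 K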